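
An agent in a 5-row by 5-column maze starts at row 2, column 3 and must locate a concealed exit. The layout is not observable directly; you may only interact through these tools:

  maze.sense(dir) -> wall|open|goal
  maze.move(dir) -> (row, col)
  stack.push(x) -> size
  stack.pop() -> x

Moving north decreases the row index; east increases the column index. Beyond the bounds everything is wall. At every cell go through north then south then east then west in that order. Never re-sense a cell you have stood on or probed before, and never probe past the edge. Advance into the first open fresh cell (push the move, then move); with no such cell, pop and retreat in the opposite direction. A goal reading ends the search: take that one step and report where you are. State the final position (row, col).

> maze.sense dir=north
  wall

> maze.sense dir=south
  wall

> maze.sense dir=east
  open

> stack.push x=east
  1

> maze.move dir=east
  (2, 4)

> maze.sense dir=north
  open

> stack.push x=north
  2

> maze.move dir=north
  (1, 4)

> maze.sense dir=north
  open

> stack.push x=north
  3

> maze.move dir=north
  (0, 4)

> maze.sense dir=west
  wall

> stack.pop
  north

> maze.move dir=south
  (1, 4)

> stack.pop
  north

> maze.move dir=south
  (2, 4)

> maze.sense dir=south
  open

> stack.push x=south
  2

> maze.move dir=south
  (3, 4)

> maze.sense dir=south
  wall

> stack.pop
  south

> maze.move dir=north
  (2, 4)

> stack.pop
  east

> maze.move dir=west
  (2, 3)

> maze.sense dir=west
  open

> stack.push x=west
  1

> maze.move dir=west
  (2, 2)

> maze.sense dir=north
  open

> stack.push x=north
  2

> maze.move dir=north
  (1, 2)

> maze.sense dir=north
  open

> stack.push x=north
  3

> maze.move dir=north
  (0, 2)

> maze.sense dir=west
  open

> stack.push x=west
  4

> maze.move dir=west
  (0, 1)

> maze.sense dir=south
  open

> stack.push x=south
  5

> maze.move dir=south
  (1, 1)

> maze.sense dir=south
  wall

> maze.sense dir=west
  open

> stack.push x=west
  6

> maze.move dir=west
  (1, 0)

> maze.sense dir=north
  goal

> maze.move dir=north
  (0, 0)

Answer: (0, 0)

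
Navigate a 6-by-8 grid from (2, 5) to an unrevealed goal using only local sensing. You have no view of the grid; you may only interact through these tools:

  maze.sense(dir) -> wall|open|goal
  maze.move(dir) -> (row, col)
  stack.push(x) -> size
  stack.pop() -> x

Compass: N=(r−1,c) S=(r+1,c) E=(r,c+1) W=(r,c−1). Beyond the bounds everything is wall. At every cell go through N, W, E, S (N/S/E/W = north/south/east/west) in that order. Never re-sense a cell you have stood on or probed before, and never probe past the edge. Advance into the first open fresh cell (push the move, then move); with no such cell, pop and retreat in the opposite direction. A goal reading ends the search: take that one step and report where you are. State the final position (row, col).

-> maze.sense(dir=north)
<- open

-> stack.push(x=north)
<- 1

-> maze.move(dir=north)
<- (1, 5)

-> maze.sense(dir=north)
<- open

-> stack.push(x=north)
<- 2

-> maze.move(dir=north)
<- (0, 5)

-> maze.sense(dir=west)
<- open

-> stack.push(x=west)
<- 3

-> maze.move(dir=west)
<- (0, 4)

-> maze.sense(dir=west)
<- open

-> stack.push(x=west)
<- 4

-> maze.move(dir=west)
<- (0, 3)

-> maze.sense(dir=west)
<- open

-> stack.push(x=west)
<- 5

-> maze.move(dir=west)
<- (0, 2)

-> maze.sense(dir=west)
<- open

-> stack.push(x=west)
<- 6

-> maze.move(dir=west)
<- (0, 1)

-> maze.sense(dir=west)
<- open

-> stack.push(x=west)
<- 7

-> maze.move(dir=west)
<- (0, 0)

-> maze.sense(dir=south)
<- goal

-> maze.move(dir=south)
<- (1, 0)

Answer: (1, 0)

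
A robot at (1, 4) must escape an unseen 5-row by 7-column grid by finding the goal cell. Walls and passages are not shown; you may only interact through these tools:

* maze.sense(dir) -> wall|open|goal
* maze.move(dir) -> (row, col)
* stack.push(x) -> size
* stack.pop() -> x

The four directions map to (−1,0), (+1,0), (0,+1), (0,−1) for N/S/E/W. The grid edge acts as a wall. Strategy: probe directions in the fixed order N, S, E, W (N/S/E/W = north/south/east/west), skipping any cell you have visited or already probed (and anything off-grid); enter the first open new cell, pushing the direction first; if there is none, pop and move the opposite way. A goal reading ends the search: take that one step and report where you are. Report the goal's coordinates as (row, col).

% sense dir→north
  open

% push x→north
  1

% move dir→north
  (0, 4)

% sense dir→east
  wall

% sense dir→west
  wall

% pop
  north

% move dir→south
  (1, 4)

% sense dir→south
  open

% push x→south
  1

% move dir→south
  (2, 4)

% sense dir→south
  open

% push x→south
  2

% move dir→south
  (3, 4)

% sense dir→south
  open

% push x→south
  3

% move dir→south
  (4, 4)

% sense dir→east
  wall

% sense dir→west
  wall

% pop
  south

% move dir→north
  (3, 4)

% sense dir→east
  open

% push x→east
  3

% move dir→east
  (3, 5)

% sense dir→north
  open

% push x→north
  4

% move dir→north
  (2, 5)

% sense dir→north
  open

% push x→north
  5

% move dir→north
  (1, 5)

% sense dir→east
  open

% push x→east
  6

% move dir→east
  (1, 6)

% sense dir→north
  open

% push x→north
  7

% move dir→north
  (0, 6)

% pop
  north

% move dir→south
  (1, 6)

% sense dir→south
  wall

% pop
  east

% move dir→west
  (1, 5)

% pop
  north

% move dir→south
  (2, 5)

% pop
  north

% move dir→south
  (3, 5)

% sense dir→east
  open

% push x→east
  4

% move dir→east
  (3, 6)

% sense dir→south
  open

% push x→south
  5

% move dir→south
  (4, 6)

% pop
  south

% move dir→north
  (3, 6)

% pop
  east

% move dir→west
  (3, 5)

% pop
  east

% move dir→west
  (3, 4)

% sense dir→west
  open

% push x→west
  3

% move dir→west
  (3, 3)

% sense dir→north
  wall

% sense dir→west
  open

% push x→west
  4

% move dir→west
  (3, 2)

% sense dir→north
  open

% push x→north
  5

% move dir→north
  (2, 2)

% sense dir→north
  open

% push x→north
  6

% move dir→north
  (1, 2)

% sense dir→north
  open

% push x→north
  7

% move dir→north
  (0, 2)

% sense dir→west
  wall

% pop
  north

% move dir→south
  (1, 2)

% sense dir→east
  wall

% sense dir→west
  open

% push x→west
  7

% move dir→west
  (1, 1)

% sense dir→south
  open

% push x→south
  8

% move dir→south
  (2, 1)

% sense dir→south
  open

% push x→south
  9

% move dir→south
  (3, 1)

% sense dir→south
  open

% push x→south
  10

% move dir→south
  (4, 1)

% sense dir→east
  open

% push x→east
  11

% move dir→east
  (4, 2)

% pop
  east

% move dir→west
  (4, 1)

% sense dir→west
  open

% push x→west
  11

% move dir→west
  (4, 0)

% sense dir→north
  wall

% pop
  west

% move dir→east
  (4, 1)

% pop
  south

% move dir→north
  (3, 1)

% pop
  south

% move dir→north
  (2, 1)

% sense dir→west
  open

% push x→west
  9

% move dir→west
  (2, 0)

% sense dir→north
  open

% push x→north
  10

% move dir→north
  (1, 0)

% sense dir→north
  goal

% move dir→north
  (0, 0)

Answer: (0, 0)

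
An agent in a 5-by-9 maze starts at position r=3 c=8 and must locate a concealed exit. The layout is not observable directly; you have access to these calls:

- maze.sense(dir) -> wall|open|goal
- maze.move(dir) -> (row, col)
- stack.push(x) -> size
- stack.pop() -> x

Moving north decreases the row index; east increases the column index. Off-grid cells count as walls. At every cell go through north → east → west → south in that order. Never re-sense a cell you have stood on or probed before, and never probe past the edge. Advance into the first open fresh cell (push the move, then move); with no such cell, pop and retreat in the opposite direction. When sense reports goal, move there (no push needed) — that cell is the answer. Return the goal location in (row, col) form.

% maze.sense(dir=north) : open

% stack.push(x=north) : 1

% maze.move(dir=north) : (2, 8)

% maze.sense(dir=north) : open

% stack.push(x=north) : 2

% maze.move(dir=north) : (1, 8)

% maze.sense(dir=north) : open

% stack.push(x=north) : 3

% maze.move(dir=north) : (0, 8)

% maze.sense(dir=west) : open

% stack.push(x=west) : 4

% maze.move(dir=west) : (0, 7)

% maze.sense(dir=west) : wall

% maze.sense(dir=south) : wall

% stack.pop() : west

% maze.move(dir=east) : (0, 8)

% stack.pop() : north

% maze.move(dir=south) : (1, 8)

% stack.pop() : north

% maze.move(dir=south) : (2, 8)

% maze.sense(dir=west) : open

% stack.push(x=west) : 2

% maze.move(dir=west) : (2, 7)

% maze.sense(dir=west) : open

% stack.push(x=west) : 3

% maze.move(dir=west) : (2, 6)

% maze.sense(dir=north) : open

% stack.push(x=north) : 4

% maze.move(dir=north) : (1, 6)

% maze.sense(dir=west) : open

% stack.push(x=west) : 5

% maze.move(dir=west) : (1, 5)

% maze.sense(dir=north) : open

% stack.push(x=north) : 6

% maze.move(dir=north) : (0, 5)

% maze.sense(dir=west) : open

% stack.push(x=west) : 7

% maze.move(dir=west) : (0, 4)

% maze.sense(dir=west) : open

% stack.push(x=west) : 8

% maze.move(dir=west) : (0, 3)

% maze.sense(dir=west) : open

% stack.push(x=west) : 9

% maze.move(dir=west) : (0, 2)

% maze.sense(dir=west) : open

% stack.push(x=west) : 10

% maze.move(dir=west) : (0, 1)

% maze.sense(dir=west) : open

% stack.push(x=west) : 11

% maze.move(dir=west) : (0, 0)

% maze.sense(dir=south) : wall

% stack.pop() : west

% maze.move(dir=east) : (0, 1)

% maze.sense(dir=south) : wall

% stack.pop() : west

% maze.move(dir=east) : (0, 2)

% maze.sense(dir=south) : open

% stack.push(x=south) : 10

% maze.move(dir=south) : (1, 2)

% maze.sense(dir=east) : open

% stack.push(x=east) : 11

% maze.move(dir=east) : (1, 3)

% maze.sense(dir=east) : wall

% maze.sense(dir=south) : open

% stack.push(x=south) : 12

% maze.move(dir=south) : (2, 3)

% maze.sense(dir=east) : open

% stack.push(x=east) : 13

% maze.move(dir=east) : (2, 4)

% maze.sense(dir=east) : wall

% maze.sense(dir=south) : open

% stack.push(x=south) : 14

% maze.move(dir=south) : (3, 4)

% maze.sense(dir=east) : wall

% maze.sense(dir=west) : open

% stack.push(x=west) : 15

% maze.move(dir=west) : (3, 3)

% maze.sense(dir=west) : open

% stack.push(x=west) : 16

% maze.move(dir=west) : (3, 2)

% maze.sense(dir=north) : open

% stack.push(x=north) : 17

% maze.move(dir=north) : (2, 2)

% maze.sense(dir=west) : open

% stack.push(x=west) : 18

% maze.move(dir=west) : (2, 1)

% maze.sense(dir=west) : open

% stack.push(x=west) : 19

% maze.move(dir=west) : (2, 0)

% maze.sense(dir=south) : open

% stack.push(x=south) : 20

% maze.move(dir=south) : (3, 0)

% maze.sense(dir=east) : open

% stack.push(x=east) : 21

% maze.move(dir=east) : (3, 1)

% maze.sense(dir=south) : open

% stack.push(x=south) : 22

% maze.move(dir=south) : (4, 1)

% maze.sense(dir=east) : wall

% maze.sense(dir=west) : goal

% maze.move(dir=west) : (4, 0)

Answer: (4, 0)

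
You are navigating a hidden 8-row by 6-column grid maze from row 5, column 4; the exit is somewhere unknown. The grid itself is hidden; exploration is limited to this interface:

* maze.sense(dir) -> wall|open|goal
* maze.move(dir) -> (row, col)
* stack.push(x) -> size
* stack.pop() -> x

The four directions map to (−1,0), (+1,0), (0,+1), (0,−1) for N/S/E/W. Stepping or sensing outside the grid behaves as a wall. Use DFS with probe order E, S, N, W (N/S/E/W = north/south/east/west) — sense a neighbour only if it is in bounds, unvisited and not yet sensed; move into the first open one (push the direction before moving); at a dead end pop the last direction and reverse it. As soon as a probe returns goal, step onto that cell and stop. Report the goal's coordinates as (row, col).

I run maze.sense on dir=east, and see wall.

I try maze.sense on dir=south, : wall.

Calling maze.sense on dir=north, : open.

Then stack.push on x=north, which returns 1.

I run maze.move on dir=north, → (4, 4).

Next I call maze.sense on dir=east, — result: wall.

Now I run maze.sense on dir=north, and get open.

I run stack.push on x=north, and see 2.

I call maze.move on dir=north, and see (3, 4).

I use maze.sense on dir=east, which returns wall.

I try maze.sense on dir=north, yielding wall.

I run maze.sense on dir=west, — result: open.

I call stack.push on x=west, yielding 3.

I call maze.move on dir=west, — result: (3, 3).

Calling maze.sense on dir=south, : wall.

I call maze.sense on dir=north, and see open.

Then stack.push on x=north, giving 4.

Then maze.move on dir=north, — result: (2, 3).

Next I call maze.sense on dir=north, — result: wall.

Invoking maze.sense on dir=west, and observe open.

I try stack.push on x=west, giving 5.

I call maze.move on dir=west, → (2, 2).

I call maze.sense on dir=south, giving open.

Using stack.push on x=south, and observe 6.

Using maze.move on dir=south, yielding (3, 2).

Using maze.sense on dir=south, and see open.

I use stack.push on x=south, → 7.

I try maze.move on dir=south, giving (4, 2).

Invoking maze.sense on dir=south, and get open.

I run stack.push on x=south, : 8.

Using maze.move on dir=south, and get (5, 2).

I invoke maze.sense on dir=east, and get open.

I try stack.push on x=east, which returns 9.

I invoke maze.move on dir=east, — result: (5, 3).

I invoke maze.sense on dir=south, which returns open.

Invoking stack.push on x=south, → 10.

Invoking maze.move on dir=south, : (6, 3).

Now I run maze.sense on dir=south, yielding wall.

Then maze.sense on dir=west, — result: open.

I call stack.push on x=west, yielding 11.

Then maze.move on dir=west, — result: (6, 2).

I invoke maze.sense on dir=south, : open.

Invoking stack.push on x=south, giving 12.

Using maze.move on dir=south, and get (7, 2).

I try maze.sense on dir=west, and get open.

Calling stack.push on x=west, which returns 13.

I try maze.move on dir=west, and get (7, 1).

Next I call maze.sense on dir=north, → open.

Now I run stack.push on x=north, and get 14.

Invoking maze.move on dir=north, → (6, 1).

Next I call maze.sense on dir=north, → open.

I call stack.push on x=north, → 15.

Invoking maze.move on dir=north, giving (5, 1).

I call maze.sense on dir=north, → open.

Calling stack.push on x=north, : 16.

Using maze.move on dir=north, and observe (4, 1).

Using maze.sense on dir=north, : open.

Using stack.push on x=north, giving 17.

Calling maze.move on dir=north, and get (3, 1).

Using maze.sense on dir=north, and see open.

Then stack.push on x=north, and get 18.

Now I run maze.move on dir=north, — result: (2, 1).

I use maze.sense on dir=north, and observe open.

Invoking stack.push on x=north, — result: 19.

I run maze.move on dir=north, yielding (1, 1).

I try maze.sense on dir=east, giving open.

I invoke stack.push on x=east, giving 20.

Then maze.move on dir=east, : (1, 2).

I run maze.sense on dir=north, which returns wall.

Then stack.pop, and see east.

I run maze.move on dir=west, and get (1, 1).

Calling maze.sense on dir=north, and see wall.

I invoke maze.sense on dir=west, yielding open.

Calling stack.push on x=west, → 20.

Next I call maze.move on dir=west, giving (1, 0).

Next I call maze.sense on dir=south, : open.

I invoke stack.push on x=south, giving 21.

Calling maze.move on dir=south, and get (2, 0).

Now I run maze.sense on dir=south, and observe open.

Invoking stack.push on x=south, → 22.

Calling maze.move on dir=south, yielding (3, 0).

I run maze.sense on dir=south, and get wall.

I invoke stack.pop, : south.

Then maze.move on dir=north, yielding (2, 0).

I invoke stack.pop, yielding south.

Invoking maze.move on dir=north, and observe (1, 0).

I call maze.sense on dir=north, and see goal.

I try maze.move on dir=north, yielding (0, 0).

Answer: (0, 0)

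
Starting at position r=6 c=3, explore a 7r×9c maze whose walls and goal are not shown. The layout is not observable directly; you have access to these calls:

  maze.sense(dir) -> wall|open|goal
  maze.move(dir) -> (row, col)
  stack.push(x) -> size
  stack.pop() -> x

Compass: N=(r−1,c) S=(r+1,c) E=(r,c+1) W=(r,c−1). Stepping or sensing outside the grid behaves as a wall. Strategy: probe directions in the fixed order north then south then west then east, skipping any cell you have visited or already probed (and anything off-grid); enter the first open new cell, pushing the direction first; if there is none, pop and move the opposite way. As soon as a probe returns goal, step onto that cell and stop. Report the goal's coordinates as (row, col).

I invoke sense(north), and see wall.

I try sense(west), → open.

Using push(west), which returns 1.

I try move(west), and see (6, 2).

Using sense(north), yielding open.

Using push(north), and get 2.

Next I call move(north), yielding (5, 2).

Calling sense(north), yielding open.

Invoking push(north), : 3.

Invoking move(north), — result: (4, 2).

Invoking sense(north), and see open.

I invoke push(north), and observe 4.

I invoke move(north), : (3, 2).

I invoke sense(north), → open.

Using push(north), — result: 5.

Invoking move(north), giving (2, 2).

I try sense(north), and get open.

Now I run push(north), and see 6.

Next I call move(north), and get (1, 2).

I try sense(north), giving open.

I run push(north), and get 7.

Using move(north), — result: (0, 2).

I try sense(west), and see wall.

Using sense(east), which returns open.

I call push(east), : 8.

I call move(east), and get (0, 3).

I run sense(south), and see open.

I call push(south), which returns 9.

I invoke move(south), and observe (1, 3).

I use sense(south), giving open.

Invoking push(south), : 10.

Using move(south), yielding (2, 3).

I call sense(south), → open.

I invoke push(south), which returns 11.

I call move(south), giving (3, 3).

Invoking sense(south), and observe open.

Now I run push(south), → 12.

Next I call move(south), and observe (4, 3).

Now I run sense(east), — result: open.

Now I run push(east), yielding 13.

Invoking move(east), → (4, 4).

Then sense(north), — result: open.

I invoke push(north), giving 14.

I use move(north), — result: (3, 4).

I try sense(north), — result: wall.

Invoking sense(east), and get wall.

I use pop, and observe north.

I run move(south), giving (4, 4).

I run sense(south), and get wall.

I invoke sense(east), → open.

I use push(east), giving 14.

I try move(east), and get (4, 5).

I try sense(south), yielding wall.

Calling sense(east), which returns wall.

Calling pop(), and get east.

Then move(west), — result: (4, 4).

Next I call pop, — result: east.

I use move(west), which returns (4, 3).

Invoking pop, giving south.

Calling move(north), and observe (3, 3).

Using pop, yielding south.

Next I call move(north), — result: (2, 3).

Next I call pop(), : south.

Invoking move(north), : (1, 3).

Then sense(east), and get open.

I invoke push(east), → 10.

Next I call move(east), and observe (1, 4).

Invoking sense(north), and observe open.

Invoking push(north), — result: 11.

Using move(north), → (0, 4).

Using sense(east), and observe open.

Invoking push(east), which returns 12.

I invoke move(east), which returns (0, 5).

Calling sense(south), and observe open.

Using push(south), which returns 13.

I try move(south), — result: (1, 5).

I use sense(south), → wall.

Calling sense(east), — result: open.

I call push(east), and observe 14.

Invoking move(east), and observe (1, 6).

I run sense(north), : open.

I use push(north), — result: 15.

Using move(north), and observe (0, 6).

Then sense(east), which returns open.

Now I run push(east), giving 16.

I invoke move(east), and get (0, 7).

I invoke sense(south), which returns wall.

I run sense(east), : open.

I try push(east), — result: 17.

Next I call move(east), → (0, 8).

I try sense(south), : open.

I invoke push(south), and observe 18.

Calling move(south), giving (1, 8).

I invoke sense(south), → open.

I invoke push(south), and get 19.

I run move(south), and get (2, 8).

I try sense(south), : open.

Now I run push(south), and see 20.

Invoking move(south), and get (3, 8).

I use sense(south), → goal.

Then move(south), giving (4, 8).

Answer: (4, 8)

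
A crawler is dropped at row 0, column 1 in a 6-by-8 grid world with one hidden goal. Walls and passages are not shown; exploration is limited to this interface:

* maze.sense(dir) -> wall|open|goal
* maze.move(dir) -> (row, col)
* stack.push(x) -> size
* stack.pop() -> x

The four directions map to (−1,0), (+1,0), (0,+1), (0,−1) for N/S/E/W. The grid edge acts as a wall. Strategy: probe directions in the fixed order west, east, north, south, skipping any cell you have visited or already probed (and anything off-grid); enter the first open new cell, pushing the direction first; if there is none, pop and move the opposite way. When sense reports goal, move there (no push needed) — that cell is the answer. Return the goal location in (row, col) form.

>>> maze.sense dir: west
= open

>>> stack.push x: west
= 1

>>> maze.move dir: west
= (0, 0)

>>> maze.sense dir: south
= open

>>> stack.push x: south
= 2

>>> maze.move dir: south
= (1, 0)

>>> maze.sense dir: east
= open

>>> stack.push x: east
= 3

>>> maze.move dir: east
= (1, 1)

>>> maze.sense dir: east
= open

>>> stack.push x: east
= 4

>>> maze.move dir: east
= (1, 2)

>>> maze.sense dir: east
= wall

>>> maze.sense dir: north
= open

>>> stack.push x: north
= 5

>>> maze.move dir: north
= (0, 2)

>>> maze.sense dir: east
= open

>>> stack.push x: east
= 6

>>> maze.move dir: east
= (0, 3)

>>> maze.sense dir: east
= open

>>> stack.push x: east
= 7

>>> maze.move dir: east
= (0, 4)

>>> maze.sense dir: east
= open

>>> stack.push x: east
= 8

>>> maze.move dir: east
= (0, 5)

>>> maze.sense dir: east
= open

>>> stack.push x: east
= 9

>>> maze.move dir: east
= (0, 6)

>>> maze.sense dir: east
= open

>>> stack.push x: east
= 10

>>> maze.move dir: east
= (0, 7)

>>> maze.sense dir: south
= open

>>> stack.push x: south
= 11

>>> maze.move dir: south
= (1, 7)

>>> maze.sense dir: west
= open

>>> stack.push x: west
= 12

>>> maze.move dir: west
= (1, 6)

>>> maze.sense dir: west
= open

>>> stack.push x: west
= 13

>>> maze.move dir: west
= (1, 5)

>>> maze.sense dir: west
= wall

>>> maze.sense dir: south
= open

>>> stack.push x: south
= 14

>>> maze.move dir: south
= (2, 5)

>>> maze.sense dir: west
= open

>>> stack.push x: west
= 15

>>> maze.move dir: west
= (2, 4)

>>> maze.sense dir: west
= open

>>> stack.push x: west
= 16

>>> maze.move dir: west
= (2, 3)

>>> maze.sense dir: west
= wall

>>> maze.sense dir: south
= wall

>>> stack.pop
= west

>>> maze.move dir: east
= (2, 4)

>>> maze.sense dir: south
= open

>>> stack.push x: south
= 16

>>> maze.move dir: south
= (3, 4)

>>> maze.sense dir: east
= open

>>> stack.push x: east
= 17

>>> maze.move dir: east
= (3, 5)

>>> maze.sense dir: east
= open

>>> stack.push x: east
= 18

>>> maze.move dir: east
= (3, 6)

>>> maze.sense dir: east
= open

>>> stack.push x: east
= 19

>>> maze.move dir: east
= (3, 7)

>>> maze.sense dir: north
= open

>>> stack.push x: north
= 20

>>> maze.move dir: north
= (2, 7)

>>> maze.sense dir: west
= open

>>> stack.push x: west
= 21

>>> maze.move dir: west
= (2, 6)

>>> stack.pop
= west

>>> maze.move dir: east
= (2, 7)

>>> stack.pop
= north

>>> maze.move dir: south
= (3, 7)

>>> maze.sense dir: south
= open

>>> stack.push x: south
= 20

>>> maze.move dir: south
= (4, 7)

>>> maze.sense dir: west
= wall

>>> maze.sense dir: south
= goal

>>> maze.move dir: south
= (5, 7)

Answer: (5, 7)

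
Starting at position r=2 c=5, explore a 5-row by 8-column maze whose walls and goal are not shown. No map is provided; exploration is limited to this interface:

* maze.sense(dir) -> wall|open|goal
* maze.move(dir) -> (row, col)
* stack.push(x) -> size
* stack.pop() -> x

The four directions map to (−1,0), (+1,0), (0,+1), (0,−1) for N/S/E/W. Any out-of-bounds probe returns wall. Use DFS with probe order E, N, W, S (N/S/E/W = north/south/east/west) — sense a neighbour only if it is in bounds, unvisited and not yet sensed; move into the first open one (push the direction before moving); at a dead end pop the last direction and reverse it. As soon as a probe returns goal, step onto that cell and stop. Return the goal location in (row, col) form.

I invoke sense on dir=east, — result: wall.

I try sense on dir=north, and get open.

I use push on x=north, — result: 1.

I use move on dir=north, — result: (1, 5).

I try sense on dir=east, which returns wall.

I use sense on dir=north, : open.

I try push on x=north, — result: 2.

I invoke move on dir=north, which returns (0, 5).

I run sense on dir=east, yielding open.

I use push on x=east, yielding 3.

Invoking move on dir=east, → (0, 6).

I use sense on dir=east, yielding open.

Next I call push on x=east, → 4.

Using move on dir=east, and observe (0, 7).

Then sense on dir=south, giving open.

Invoking push on x=south, — result: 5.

Next I call move on dir=south, yielding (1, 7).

I invoke sense on dir=south, and observe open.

I run push on x=south, giving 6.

Using move on dir=south, yielding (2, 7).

Then sense on dir=south, and observe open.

Calling push on x=south, — result: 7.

Now I run move on dir=south, → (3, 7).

Now I run sense on dir=west, and observe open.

Now I run push on x=west, and observe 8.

I call move on dir=west, giving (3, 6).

I use sense on dir=west, : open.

Invoking push on x=west, : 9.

I use move on dir=west, giving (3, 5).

Calling sense on dir=west, and observe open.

I call push on x=west, and observe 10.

Now I run move on dir=west, yielding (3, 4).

I run sense on dir=north, : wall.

I use sense on dir=west, → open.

I invoke push on x=west, — result: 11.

Now I run move on dir=west, and get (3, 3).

Calling sense on dir=north, — result: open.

I invoke push on x=north, which returns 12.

Invoking move on dir=north, yielding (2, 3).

Now I run sense on dir=north, and get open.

Then push on x=north, and get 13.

I try move on dir=north, : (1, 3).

I invoke sense on dir=east, and see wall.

I call sense on dir=north, giving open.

I use push on x=north, which returns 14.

Using move on dir=north, and see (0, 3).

Next I call sense on dir=east, : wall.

Calling sense on dir=west, which returns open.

Now I run push on x=west, and see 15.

Using move on dir=west, yielding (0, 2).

Using sense on dir=west, and get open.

I call push on x=west, and get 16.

Next I call move on dir=west, giving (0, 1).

I call sense on dir=west, : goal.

Then move on dir=west, and get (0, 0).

Answer: (0, 0)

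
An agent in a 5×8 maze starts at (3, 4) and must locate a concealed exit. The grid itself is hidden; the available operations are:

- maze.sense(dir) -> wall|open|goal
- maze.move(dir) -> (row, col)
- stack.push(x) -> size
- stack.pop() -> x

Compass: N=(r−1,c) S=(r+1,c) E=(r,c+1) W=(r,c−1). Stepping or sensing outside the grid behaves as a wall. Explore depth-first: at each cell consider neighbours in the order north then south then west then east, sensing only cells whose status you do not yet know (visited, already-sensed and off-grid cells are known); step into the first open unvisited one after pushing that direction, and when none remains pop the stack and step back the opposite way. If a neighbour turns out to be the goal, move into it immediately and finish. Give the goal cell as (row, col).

>>> sense dir: north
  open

>>> push x: north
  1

>>> move dir: north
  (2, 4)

>>> sense dir: north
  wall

>>> sense dir: west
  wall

>>> sense dir: east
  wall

>>> pop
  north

>>> move dir: south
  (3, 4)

>>> sense dir: south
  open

>>> push x: south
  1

>>> move dir: south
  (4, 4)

>>> sense dir: west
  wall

>>> sense dir: east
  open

>>> push x: east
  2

>>> move dir: east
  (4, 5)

>>> sense dir: north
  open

>>> push x: north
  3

>>> move dir: north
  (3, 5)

>>> sense dir: east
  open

>>> push x: east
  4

>>> move dir: east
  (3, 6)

>>> sense dir: north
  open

>>> push x: north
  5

>>> move dir: north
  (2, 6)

>>> sense dir: north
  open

>>> push x: north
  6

>>> move dir: north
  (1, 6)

>>> sense dir: north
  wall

>>> sense dir: west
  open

>>> push x: west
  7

>>> move dir: west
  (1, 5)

>>> sense dir: north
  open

>>> push x: north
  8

>>> move dir: north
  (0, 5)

>>> sense dir: west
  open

>>> push x: west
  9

>>> move dir: west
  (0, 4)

>>> sense dir: west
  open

>>> push x: west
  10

>>> move dir: west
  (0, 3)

>>> sense dir: south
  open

>>> push x: south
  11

>>> move dir: south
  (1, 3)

>>> sense dir: west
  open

>>> push x: west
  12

>>> move dir: west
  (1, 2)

>>> sense dir: north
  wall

>>> sense dir: south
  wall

>>> sense dir: west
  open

>>> push x: west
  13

>>> move dir: west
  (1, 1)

>>> sense dir: north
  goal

>>> move dir: north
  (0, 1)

Answer: (0, 1)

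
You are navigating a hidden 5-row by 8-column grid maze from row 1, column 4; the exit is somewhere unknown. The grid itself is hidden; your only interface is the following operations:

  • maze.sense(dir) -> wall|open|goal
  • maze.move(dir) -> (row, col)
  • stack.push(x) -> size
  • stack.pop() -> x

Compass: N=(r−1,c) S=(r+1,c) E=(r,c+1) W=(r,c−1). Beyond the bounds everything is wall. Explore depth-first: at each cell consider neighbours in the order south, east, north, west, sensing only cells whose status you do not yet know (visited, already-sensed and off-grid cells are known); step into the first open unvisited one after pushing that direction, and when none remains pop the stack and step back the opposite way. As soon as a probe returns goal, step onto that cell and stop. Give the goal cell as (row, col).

I call sense using south, and observe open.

I invoke push using south, and get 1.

I try move using south, and observe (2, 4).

Using sense using south, yielding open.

Invoking push using south, and observe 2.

I use move using south, and see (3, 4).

I invoke sense using south, and observe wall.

I invoke sense using east, and see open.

I invoke push using east, and see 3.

Next I call move using east, and see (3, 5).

Then sense using south, — result: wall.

Calling sense using east, and see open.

Invoking push using east, yielding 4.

Then move using east, and see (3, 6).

I call sense using south, : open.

Next I call push using south, giving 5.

Now I run move using south, which returns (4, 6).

I call sense using east, giving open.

I call push using east, and see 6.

Then move using east, : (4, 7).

Then sense using north, → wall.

Calling pop(), and observe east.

I call move using west, and observe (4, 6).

Now I run pop, yielding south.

Next I call move using north, which returns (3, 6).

Invoking sense using north, which returns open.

I call push using north, and observe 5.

I try move using north, and observe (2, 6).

I call sense using east, and observe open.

I use push using east, and get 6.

I use move using east, which returns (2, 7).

I try sense using north, giving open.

Invoking push using north, which returns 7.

Calling move using north, yielding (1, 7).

Invoking sense using north, which returns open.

Now I run push using north, which returns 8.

I try move using north, and see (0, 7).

I try sense using west, giving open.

Next I call push using west, and observe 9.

Calling move using west, and observe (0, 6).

Now I run sense using south, and observe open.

I invoke push using south, — result: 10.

Next I call move using south, yielding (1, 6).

Invoking sense using west, : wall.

Invoking pop(), : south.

Invoking move using north, → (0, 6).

Calling sense using west, — result: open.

Calling push using west, which returns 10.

Using move using west, — result: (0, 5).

Using sense using west, → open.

Using push using west, giving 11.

Now I run move using west, yielding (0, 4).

Calling sense using west, giving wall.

I use pop(), → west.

I use move using east, giving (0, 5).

Calling pop, which returns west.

Then move using east, giving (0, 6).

Now I run pop, yielding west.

I run move using east, — result: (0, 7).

I use pop(), giving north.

Now I run move using south, and see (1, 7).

I run pop, which returns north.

Using move using south, → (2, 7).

Using pop(), giving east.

I run move using west, and see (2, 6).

Now I run sense using west, — result: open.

Using push using west, and observe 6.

I run move using west, : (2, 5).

I invoke pop(), — result: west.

Calling move using east, → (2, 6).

I use pop, — result: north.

Using move using south, which returns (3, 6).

Next I call pop(), : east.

Calling move using west, and get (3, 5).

Then pop(), and observe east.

Now I run move using west, which returns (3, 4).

Calling sense using west, which returns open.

Invoking push using west, and see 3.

I try move using west, and observe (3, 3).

I run sense using south, yielding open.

Now I run push using south, yielding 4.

I invoke move using south, : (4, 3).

Using sense using west, — result: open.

I try push using west, and get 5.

Using move using west, which returns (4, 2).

Now I run sense using north, — result: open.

I try push using north, giving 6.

I run move using north, and see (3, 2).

Next I call sense using north, : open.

I use push using north, which returns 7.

Using move using north, giving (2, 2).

I use sense using east, — result: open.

Calling push using east, which returns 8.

Using move using east, and get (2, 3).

I run sense using north, — result: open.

Invoking push using north, yielding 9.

Using move using north, and observe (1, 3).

I run sense using west, — result: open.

I use push using west, — result: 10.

I invoke move using west, and observe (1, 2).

Next I call sense using north, and observe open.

Now I run push using north, and see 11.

Next I call move using north, giving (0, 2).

I run sense using west, giving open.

Now I run push using west, yielding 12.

Next I call move using west, and get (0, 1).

Calling sense using south, → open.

Then push using south, → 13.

Invoking move using south, yielding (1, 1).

I call sense using south, which returns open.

Next I call push using south, and see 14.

I invoke move using south, which returns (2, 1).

Next I call sense using south, yielding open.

Next I call push using south, yielding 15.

Then move using south, yielding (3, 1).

Now I run sense using south, which returns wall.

I try sense using west, yielding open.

I run push using west, which returns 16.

I invoke move using west, : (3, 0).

Next I call sense using south, — result: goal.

I run move using south, which returns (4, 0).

Answer: (4, 0)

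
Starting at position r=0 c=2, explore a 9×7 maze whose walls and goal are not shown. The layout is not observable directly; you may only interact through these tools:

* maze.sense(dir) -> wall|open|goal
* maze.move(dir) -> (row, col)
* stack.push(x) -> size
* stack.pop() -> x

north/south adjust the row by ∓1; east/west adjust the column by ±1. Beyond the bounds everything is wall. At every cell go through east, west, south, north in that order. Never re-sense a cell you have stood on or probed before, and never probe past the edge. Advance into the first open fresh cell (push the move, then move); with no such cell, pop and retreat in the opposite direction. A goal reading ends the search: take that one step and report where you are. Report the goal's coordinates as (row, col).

% maze.sense east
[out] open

% stack.push east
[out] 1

% maze.move east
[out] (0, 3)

% maze.sense east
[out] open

% stack.push east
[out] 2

% maze.move east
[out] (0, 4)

% maze.sense east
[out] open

% stack.push east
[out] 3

% maze.move east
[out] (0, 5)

% maze.sense east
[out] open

% stack.push east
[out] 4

% maze.move east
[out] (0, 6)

% maze.sense south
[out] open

% stack.push south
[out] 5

% maze.move south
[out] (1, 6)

% maze.sense west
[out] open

% stack.push west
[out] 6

% maze.move west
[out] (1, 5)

% maze.sense west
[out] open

% stack.push west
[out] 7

% maze.move west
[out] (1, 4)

% maze.sense west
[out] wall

% maze.sense south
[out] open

% stack.push south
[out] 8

% maze.move south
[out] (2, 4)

% maze.sense east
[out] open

% stack.push east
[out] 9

% maze.move east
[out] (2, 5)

% maze.sense east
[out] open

% stack.push east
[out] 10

% maze.move east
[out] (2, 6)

% maze.sense south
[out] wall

% stack.pop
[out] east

% maze.move west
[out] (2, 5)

% maze.sense south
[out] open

% stack.push south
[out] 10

% maze.move south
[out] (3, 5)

% maze.sense west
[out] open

% stack.push west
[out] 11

% maze.move west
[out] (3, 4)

% maze.sense west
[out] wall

% maze.sense south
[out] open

% stack.push south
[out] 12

% maze.move south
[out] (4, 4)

% maze.sense east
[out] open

% stack.push east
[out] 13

% maze.move east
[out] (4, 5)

% maze.sense east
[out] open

% stack.push east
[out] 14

% maze.move east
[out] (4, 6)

% maze.sense south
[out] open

% stack.push south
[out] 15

% maze.move south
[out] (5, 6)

% maze.sense west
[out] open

% stack.push west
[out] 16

% maze.move west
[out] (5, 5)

% maze.sense west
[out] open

% stack.push west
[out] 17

% maze.move west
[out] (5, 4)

% maze.sense west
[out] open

% stack.push west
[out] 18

% maze.move west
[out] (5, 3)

% maze.sense west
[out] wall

% maze.sense south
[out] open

% stack.push south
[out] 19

% maze.move south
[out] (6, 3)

% maze.sense east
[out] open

% stack.push east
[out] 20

% maze.move east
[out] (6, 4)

% maze.sense east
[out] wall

% maze.sense south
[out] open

% stack.push south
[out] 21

% maze.move south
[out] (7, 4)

% maze.sense east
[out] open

% stack.push east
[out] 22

% maze.move east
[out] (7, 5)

% maze.sense east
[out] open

% stack.push east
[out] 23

% maze.move east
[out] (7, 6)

% maze.sense south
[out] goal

% maze.move south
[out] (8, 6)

Answer: (8, 6)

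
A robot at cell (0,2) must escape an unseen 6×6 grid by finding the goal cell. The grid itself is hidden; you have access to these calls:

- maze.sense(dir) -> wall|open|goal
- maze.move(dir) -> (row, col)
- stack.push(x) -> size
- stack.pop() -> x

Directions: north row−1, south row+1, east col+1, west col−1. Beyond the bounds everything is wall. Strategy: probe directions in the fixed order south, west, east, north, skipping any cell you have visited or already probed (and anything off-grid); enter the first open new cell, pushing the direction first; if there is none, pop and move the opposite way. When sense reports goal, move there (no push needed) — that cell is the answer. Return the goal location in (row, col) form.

$ maze.sense south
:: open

$ stack.push south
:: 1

$ maze.move south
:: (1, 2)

$ maze.sense south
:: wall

$ maze.sense west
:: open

$ stack.push west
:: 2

$ maze.move west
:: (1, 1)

$ maze.sense south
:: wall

$ maze.sense west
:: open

$ stack.push west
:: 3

$ maze.move west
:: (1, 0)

$ maze.sense south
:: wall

$ maze.sense north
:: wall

$ stack.pop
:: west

$ maze.move east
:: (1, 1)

$ maze.sense north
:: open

$ stack.push north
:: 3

$ maze.move north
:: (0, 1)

$ stack.pop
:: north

$ maze.move south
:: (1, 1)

$ stack.pop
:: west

$ maze.move east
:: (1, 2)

$ maze.sense east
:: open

$ stack.push east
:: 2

$ maze.move east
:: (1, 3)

$ maze.sense south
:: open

$ stack.push south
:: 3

$ maze.move south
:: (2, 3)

$ maze.sense south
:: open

$ stack.push south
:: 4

$ maze.move south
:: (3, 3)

$ maze.sense south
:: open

$ stack.push south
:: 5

$ maze.move south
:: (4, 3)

$ maze.sense south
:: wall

$ maze.sense west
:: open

$ stack.push west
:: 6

$ maze.move west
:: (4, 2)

$ maze.sense south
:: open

$ stack.push south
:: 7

$ maze.move south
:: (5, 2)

$ maze.sense west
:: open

$ stack.push west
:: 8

$ maze.move west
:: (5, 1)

$ maze.sense west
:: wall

$ maze.sense north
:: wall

$ stack.pop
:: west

$ maze.move east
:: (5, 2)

$ stack.pop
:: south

$ maze.move north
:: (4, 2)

$ maze.sense north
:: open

$ stack.push north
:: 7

$ maze.move north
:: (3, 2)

$ maze.sense west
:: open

$ stack.push west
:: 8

$ maze.move west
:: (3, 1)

$ maze.sense west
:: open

$ stack.push west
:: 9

$ maze.move west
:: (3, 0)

$ maze.sense south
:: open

$ stack.push south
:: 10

$ maze.move south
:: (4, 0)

$ stack.pop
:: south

$ maze.move north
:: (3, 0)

$ stack.pop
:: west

$ maze.move east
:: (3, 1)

$ stack.pop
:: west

$ maze.move east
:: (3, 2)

$ stack.pop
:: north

$ maze.move south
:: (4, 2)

$ stack.pop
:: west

$ maze.move east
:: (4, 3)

$ maze.sense east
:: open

$ stack.push east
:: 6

$ maze.move east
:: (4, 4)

$ maze.sense south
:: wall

$ maze.sense east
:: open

$ stack.push east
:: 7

$ maze.move east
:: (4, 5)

$ maze.sense south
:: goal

$ maze.move south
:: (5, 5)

Answer: (5, 5)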